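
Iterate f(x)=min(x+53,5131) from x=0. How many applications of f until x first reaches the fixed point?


Step 1: x=0, cap=5131, increment=53
Step 2: x grows by 53 each step until capped at 5131; fixed point is x=5131
Step 3: iterations = ceil(5131/53) = 97

97


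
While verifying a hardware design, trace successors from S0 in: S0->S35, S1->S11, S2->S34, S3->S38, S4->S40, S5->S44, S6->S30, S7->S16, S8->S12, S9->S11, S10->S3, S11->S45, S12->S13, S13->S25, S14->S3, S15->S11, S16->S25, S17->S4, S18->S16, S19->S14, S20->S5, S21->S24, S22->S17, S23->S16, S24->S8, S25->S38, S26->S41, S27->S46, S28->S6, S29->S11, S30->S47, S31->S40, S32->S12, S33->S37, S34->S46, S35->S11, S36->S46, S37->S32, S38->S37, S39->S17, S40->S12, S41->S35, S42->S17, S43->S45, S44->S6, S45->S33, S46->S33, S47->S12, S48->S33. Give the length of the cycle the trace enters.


Trace from S0 until a state repeats:
  S0 -> S35 -> S11 -> S45 -> S33 -> S37 -> S32 -> S12 -> S13 -> S25 -> S38 -> S37
S37 first seen at step 5, revisited at step 11.
Cycle length = 11 - 5 = 6

6


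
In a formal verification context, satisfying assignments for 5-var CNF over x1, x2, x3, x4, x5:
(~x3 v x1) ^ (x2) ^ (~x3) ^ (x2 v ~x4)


CNF with 4 clauses over 5 vars (32 assignments).
An assignment satisfies CNF iff every clause has >=1 true literal.
Check each row (bits = x1,x2,x3,x4,x5; clause T/F shown):
  row 0 [00000]: clauses=TFTT -> 0
  row 1 [00001]: clauses=TFTT -> 0
  row 2 [00010]: clauses=TFTF -> 0
  row 3 [00011]: clauses=TFTF -> 0
  row 4 [00100]: clauses=FFFT -> 0
  row 5 [00101]: clauses=FFFT -> 0
  row 6 [00110]: clauses=FFFF -> 0
  row 7 [00111]: clauses=FFFF -> 0
  row 8 [01000]: clauses=TTTT -> 1
  row 9 [01001]: clauses=TTTT -> 1
  row 10 [01010]: clauses=TTTT -> 1
  row 11 [01011]: clauses=TTTT -> 1
  row 12 [01100]: clauses=FTFT -> 0
  row 13 [01101]: clauses=FTFT -> 0
  row 14 [01110]: clauses=FTFT -> 0
  row 15 [01111]: clauses=FTFT -> 0
  row 16 [10000]: clauses=TFTT -> 0
  row 17 [10001]: clauses=TFTT -> 0
  row 18 [10010]: clauses=TFTF -> 0
  row 19 [10011]: clauses=TFTF -> 0
  row 20 [10100]: clauses=TFFT -> 0
  row 21 [10101]: clauses=TFFT -> 0
  row 22 [10110]: clauses=TFFF -> 0
  row 23 [10111]: clauses=TFFF -> 0
  row 24 [11000]: clauses=TTTT -> 1
  row 25 [11001]: clauses=TTTT -> 1
  row 26 [11010]: clauses=TTTT -> 1
  row 27 [11011]: clauses=TTTT -> 1
  row 28 [11100]: clauses=TTFT -> 0
  row 29 [11101]: clauses=TTFT -> 0
  row 30 [11110]: clauses=TTFT -> 0
  row 31 [11111]: clauses=TTFT -> 0
Full result column, 8 rows per line (x1,x2 fixed per line; x3,x4,x5 runs 000..111 left to right):
  rows 0-7 [x1,x2=00]: 00000000  (ones: 0)
  rows 8-15 [x1,x2=01]: 11110000  (ones: 4)
  rows 16-23 [x1,x2=10]: 00000000  (ones: 0)
  rows 24-31 [x1,x2=11]: 11110000  (ones: 4)
Satisfying assignments = 0+4+0+4 = 8

8


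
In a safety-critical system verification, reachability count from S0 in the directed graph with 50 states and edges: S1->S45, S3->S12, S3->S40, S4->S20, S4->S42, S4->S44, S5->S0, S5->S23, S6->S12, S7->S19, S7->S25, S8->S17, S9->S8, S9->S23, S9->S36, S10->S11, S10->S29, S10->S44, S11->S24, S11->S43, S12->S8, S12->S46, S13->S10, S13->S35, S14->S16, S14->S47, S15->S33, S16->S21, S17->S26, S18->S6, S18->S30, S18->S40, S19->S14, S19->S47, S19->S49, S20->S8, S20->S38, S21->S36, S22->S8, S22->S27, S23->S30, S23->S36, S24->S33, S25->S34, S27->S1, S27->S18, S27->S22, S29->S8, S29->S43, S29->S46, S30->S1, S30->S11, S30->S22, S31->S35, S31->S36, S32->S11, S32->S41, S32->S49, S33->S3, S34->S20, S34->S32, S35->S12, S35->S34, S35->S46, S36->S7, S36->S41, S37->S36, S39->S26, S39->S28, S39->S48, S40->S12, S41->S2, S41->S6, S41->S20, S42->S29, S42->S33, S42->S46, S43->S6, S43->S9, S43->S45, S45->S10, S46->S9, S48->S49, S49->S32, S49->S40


BFS from S0:
  layer 0: {S0}
Reachable set: {S0}
Count = 1

1


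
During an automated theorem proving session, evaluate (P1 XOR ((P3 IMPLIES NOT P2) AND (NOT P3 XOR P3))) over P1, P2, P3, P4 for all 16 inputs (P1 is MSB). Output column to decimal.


Formula: (P1 XOR ((P3 IMPLIES NOT P2) AND (NOT P3 XOR P3))) over P1, P2, P3, P4 (16 rows)
Evaluate each row (bits = P1,P2,P3,P4, MSB first):
  row 0 [0000]: (0 XOR ((0 IMPLIES NOT 0) AND (NOT 0 XOR 0))) -> 1
  row 1 [0001]: (0 XOR ((0 IMPLIES NOT 0) AND (NOT 0 XOR 0))) -> 1
  row 2 [0010]: (0 XOR ((1 IMPLIES NOT 0) AND (NOT 1 XOR 1))) -> 1
  row 3 [0011]: (0 XOR ((1 IMPLIES NOT 0) AND (NOT 1 XOR 1))) -> 1
  row 4 [0100]: (0 XOR ((0 IMPLIES NOT 1) AND (NOT 0 XOR 0))) -> 1
  row 5 [0101]: (0 XOR ((0 IMPLIES NOT 1) AND (NOT 0 XOR 0))) -> 1
  row 6 [0110]: (0 XOR ((1 IMPLIES NOT 1) AND (NOT 1 XOR 1))) -> 0
  row 7 [0111]: (0 XOR ((1 IMPLIES NOT 1) AND (NOT 1 XOR 1))) -> 0
  row 8 [1000]: (1 XOR ((0 IMPLIES NOT 0) AND (NOT 0 XOR 0))) -> 0
  row 9 [1001]: (1 XOR ((0 IMPLIES NOT 0) AND (NOT 0 XOR 0))) -> 0
  row 10 [1010]: (1 XOR ((1 IMPLIES NOT 0) AND (NOT 1 XOR 1))) -> 0
  row 11 [1011]: (1 XOR ((1 IMPLIES NOT 0) AND (NOT 1 XOR 1))) -> 0
  row 12 [1100]: (1 XOR ((0 IMPLIES NOT 1) AND (NOT 0 XOR 0))) -> 0
  row 13 [1101]: (1 XOR ((0 IMPLIES NOT 1) AND (NOT 0 XOR 0))) -> 0
  row 14 [1110]: (1 XOR ((1 IMPLIES NOT 1) AND (NOT 1 XOR 1))) -> 1
  row 15 [1111]: (1 XOR ((1 IMPLIES NOT 1) AND (NOT 1 XOR 1))) -> 1
Full result column, 4 rows per line (P1,P2 fixed per line; P3,P4 runs 00..11 left to right):
  rows 0-3 [P1,P2=00]: 1111  = hex F
  rows 4-7 [P1,P2=01]: 1100  = hex C
  rows 8-11 [P1,P2=10]: 0000  = hex 0
  rows 12-15 [P1,P2=11]: 0011  = hex 3
Output column (row 0 .. row 15) = 1111110000000011
Output column grouped in 4s = 1111 1100 0000 0011 = 0xFC03
Convert to decimal digit by digit (value = value*16 + digit):
  F -> 15
  15*16 + 12 (C) = 252
  252*16 + 0 = 4032
  4032*16 + 3 = 64515
Decimal = 64515

64515


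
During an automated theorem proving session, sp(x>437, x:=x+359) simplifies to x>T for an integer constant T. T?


Formula: sp(P, x:=E) = exists old_x. (x = E[old_x/x]) AND P[old_x/x] (old_x is the value of x before the assignment; eliminate old_x by solving x = E[old_x/x] for old_x)
Step 1: Precondition P: x>437, i.e. old_x > 437
Step 2: Assignment gives x = old_x + 359, so old_x = x - 359
Step 3: Substitute into P: x - 359 > 437
Step 4: Simplify: x > 437+359 = 796

796


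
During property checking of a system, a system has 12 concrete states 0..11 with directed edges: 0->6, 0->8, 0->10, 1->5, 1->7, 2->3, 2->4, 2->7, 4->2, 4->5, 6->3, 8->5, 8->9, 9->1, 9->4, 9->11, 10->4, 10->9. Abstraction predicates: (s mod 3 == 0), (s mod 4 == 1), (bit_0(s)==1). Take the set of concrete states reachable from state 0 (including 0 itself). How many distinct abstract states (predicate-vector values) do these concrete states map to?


BFS from 0:
Concrete reachable: {0, 1, 2, 3, 4, 5, 6, 7, 8, 9, 10, 11}
Abstract via predicates (s mod 3 == 0), (s mod 4 == 1), (bit_0(s)==1):
  (0,0,0) <- {2, 4, 8, 10}
  (0,0,1) <- {7, 11}
  (0,1,1) <- {1, 5}
  (1,0,0) <- {0, 6}
  (1,0,1) <- {3}
  (1,1,1) <- {9}
Distinct abstract states = 6

6


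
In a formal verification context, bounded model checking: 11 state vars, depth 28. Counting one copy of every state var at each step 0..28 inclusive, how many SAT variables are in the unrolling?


BMC unrolls to depth k, creating one copy of each state var for steps 0..k.
Step count = 28 + 1 = 29 (steps 0 through 28)
Vars per step = 11
Total = 11 * 29 = 319

319


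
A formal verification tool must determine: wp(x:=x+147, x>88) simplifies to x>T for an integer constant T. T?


Formula: wp(x:=E, P) = P[E/x] (substitute E for x in postcondition)
Step 1: Postcondition: x>88
Step 2: Substitute x+147 for x: x+147>88
Step 3: Solve for x: x > 88-147 = -59

-59


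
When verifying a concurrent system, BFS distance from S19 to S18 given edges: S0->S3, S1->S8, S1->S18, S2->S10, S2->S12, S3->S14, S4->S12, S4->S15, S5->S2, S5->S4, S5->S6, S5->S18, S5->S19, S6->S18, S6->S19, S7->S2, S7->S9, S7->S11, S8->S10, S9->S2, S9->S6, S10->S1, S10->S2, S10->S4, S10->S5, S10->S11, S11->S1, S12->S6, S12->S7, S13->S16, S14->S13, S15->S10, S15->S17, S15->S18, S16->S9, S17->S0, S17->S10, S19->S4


BFS layer-by-layer from S19:
  dist 0: {S19}
  dist 1: {S4}
  dist 2: {S12, S15}
  dist 3: {S6, S7, S10, S17, S18}
  -> S18 reached at distance 3
Shortest path length = 3

3


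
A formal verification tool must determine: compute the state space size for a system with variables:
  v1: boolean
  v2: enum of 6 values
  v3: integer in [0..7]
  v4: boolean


State space = product of domain sizes of all variables.
Domain sizes:
  v1 (boolean): 2
  v2 (enum of 6 values): 6
  v3 (integer in [0..7]): 8
  v4 (boolean): 2
Product = 2 * 6 * 8 * 2 = 192

192


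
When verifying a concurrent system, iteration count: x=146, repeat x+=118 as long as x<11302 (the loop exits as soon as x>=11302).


Step 1: x goes from 146 toward 11302 by 118; the body runs while x<11302, so iterations = ceil((bound-start)/step)
Step 2: Distance=11156
Step 3: ceil(11156/118)=95

95


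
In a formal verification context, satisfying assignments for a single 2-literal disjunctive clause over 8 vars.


Step 1: Total=2^8=256
Step 2: Unsat when all 2 false: 2^6=64
Step 3: Sat=256-64=192

192


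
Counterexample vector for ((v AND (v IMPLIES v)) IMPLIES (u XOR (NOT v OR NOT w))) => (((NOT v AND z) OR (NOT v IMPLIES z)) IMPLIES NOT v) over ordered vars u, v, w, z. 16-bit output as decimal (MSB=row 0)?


F1 = ((v AND (v IMPLIES v)) IMPLIES (u XOR (NOT v OR NOT w)))
F2 = (((NOT v AND z) OR (NOT v IMPLIES z)) IMPLIES NOT v)
Counterexample to F1=>F2 is where F1=1 and F2=0.
Evaluate each row (bits = u,v,w,z, MSB first):
  row 0 [0000]: F1=1 F2=1 -> F1&~F2 -> 0
  row 1 [0001]: F1=1 F2=1 -> F1&~F2 -> 0
  row 2 [0010]: F1=1 F2=1 -> F1&~F2 -> 0
  row 3 [0011]: F1=1 F2=1 -> F1&~F2 -> 0
  row 4 [0100]: F1=1 F2=0 -> F1&~F2 -> 1
  row 5 [0101]: F1=1 F2=0 -> F1&~F2 -> 1
  row 6 [0110]: F1=0 F2=0 -> F1&~F2 -> 0
  row 7 [0111]: F1=0 F2=0 -> F1&~F2 -> 0
  row 8 [1000]: F1=1 F2=1 -> F1&~F2 -> 0
  row 9 [1001]: F1=1 F2=1 -> F1&~F2 -> 0
  row 10 [1010]: F1=1 F2=1 -> F1&~F2 -> 0
  row 11 [1011]: F1=1 F2=1 -> F1&~F2 -> 0
  row 12 [1100]: F1=0 F2=0 -> F1&~F2 -> 0
  row 13 [1101]: F1=0 F2=0 -> F1&~F2 -> 0
  row 14 [1110]: F1=1 F2=0 -> F1&~F2 -> 1
  row 15 [1111]: F1=1 F2=0 -> F1&~F2 -> 1
Full result column, 4 rows per line (u,v fixed per line; w,z runs 00..11 left to right):
  rows 0-3 [u,v=00]: 0000  = hex 0
  rows 4-7 [u,v=01]: 1100  = hex C
  rows 8-11 [u,v=10]: 0000  = hex 0
  rows 12-15 [u,v=11]: 0011  = hex 3
Counterexample vector (row 0 .. row 15) = 0000110000000011
Output column grouped in 4s = 0000 1100 0000 0011 = 0x0C03
Convert to decimal digit by digit (value = value*16 + digit):
  0 -> 0
  0*16 + 12 (C) = 12
  12*16 + 0 = 192
  192*16 + 3 = 3075
Decimal = 3075

3075


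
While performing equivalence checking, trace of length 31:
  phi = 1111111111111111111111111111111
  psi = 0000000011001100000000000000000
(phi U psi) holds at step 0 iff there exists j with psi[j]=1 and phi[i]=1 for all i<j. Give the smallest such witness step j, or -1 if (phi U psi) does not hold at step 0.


(phi U psi) at 0: need smallest j with psi[j]=1 and phi[i]=1 for all i in [0,j).
Scan from step 0:
  step 0: phi=1, psi=0 -> continue
  step 1: phi=1, psi=0 -> continue
  step 2: phi=1, psi=0 -> continue
  step 3: phi=1, psi=0 -> continue
  step 8: psi=1 and phi held for [0,8) -> witness found
Witness step = 8

8


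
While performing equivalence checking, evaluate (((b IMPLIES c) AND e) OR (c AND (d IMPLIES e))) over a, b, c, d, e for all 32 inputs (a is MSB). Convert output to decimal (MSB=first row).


Formula: (((b IMPLIES c) AND e) OR (c AND (d IMPLIES e))) over a, b, c, d, e (32 rows)
Evaluate each row (bits = a,b,c,d,e, MSB first):
  row 0 [00000]: (((0 IMPLIES 0) AND 0) OR (0 AND (0 IMPLIES 0))) -> 0
  row 1 [00001]: (((0 IMPLIES 0) AND 1) OR (0 AND (0 IMPLIES 1))) -> 1
  row 2 [00010]: (((0 IMPLIES 0) AND 0) OR (0 AND (1 IMPLIES 0))) -> 0
  row 3 [00011]: (((0 IMPLIES 0) AND 1) OR (0 AND (1 IMPLIES 1))) -> 1
  row 4 [00100]: (((0 IMPLIES 1) AND 0) OR (1 AND (0 IMPLIES 0))) -> 1
  row 5 [00101]: (((0 IMPLIES 1) AND 1) OR (1 AND (0 IMPLIES 1))) -> 1
  row 6 [00110]: (((0 IMPLIES 1) AND 0) OR (1 AND (1 IMPLIES 0))) -> 0
  row 7 [00111]: (((0 IMPLIES 1) AND 1) OR (1 AND (1 IMPLIES 1))) -> 1
  row 8 [01000]: (((1 IMPLIES 0) AND 0) OR (0 AND (0 IMPLIES 0))) -> 0
  row 9 [01001]: (((1 IMPLIES 0) AND 1) OR (0 AND (0 IMPLIES 1))) -> 0
  row 10 [01010]: (((1 IMPLIES 0) AND 0) OR (0 AND (1 IMPLIES 0))) -> 0
  row 11 [01011]: (((1 IMPLIES 0) AND 1) OR (0 AND (1 IMPLIES 1))) -> 0
  row 12 [01100]: (((1 IMPLIES 1) AND 0) OR (1 AND (0 IMPLIES 0))) -> 1
  row 13 [01101]: (((1 IMPLIES 1) AND 1) OR (1 AND (0 IMPLIES 1))) -> 1
  row 14 [01110]: (((1 IMPLIES 1) AND 0) OR (1 AND (1 IMPLIES 0))) -> 0
  row 15 [01111]: (((1 IMPLIES 1) AND 1) OR (1 AND (1 IMPLIES 1))) -> 1
  row 16 [10000]: (((0 IMPLIES 0) AND 0) OR (0 AND (0 IMPLIES 0))) -> 0
  row 17 [10001]: (((0 IMPLIES 0) AND 1) OR (0 AND (0 IMPLIES 1))) -> 1
  row 18 [10010]: (((0 IMPLIES 0) AND 0) OR (0 AND (1 IMPLIES 0))) -> 0
  row 19 [10011]: (((0 IMPLIES 0) AND 1) OR (0 AND (1 IMPLIES 1))) -> 1
  row 20 [10100]: (((0 IMPLIES 1) AND 0) OR (1 AND (0 IMPLIES 0))) -> 1
  row 21 [10101]: (((0 IMPLIES 1) AND 1) OR (1 AND (0 IMPLIES 1))) -> 1
  row 22 [10110]: (((0 IMPLIES 1) AND 0) OR (1 AND (1 IMPLIES 0))) -> 0
  row 23 [10111]: (((0 IMPLIES 1) AND 1) OR (1 AND (1 IMPLIES 1))) -> 1
  row 24 [11000]: (((1 IMPLIES 0) AND 0) OR (0 AND (0 IMPLIES 0))) -> 0
  row 25 [11001]: (((1 IMPLIES 0) AND 1) OR (0 AND (0 IMPLIES 1))) -> 0
  row 26 [11010]: (((1 IMPLIES 0) AND 0) OR (0 AND (1 IMPLIES 0))) -> 0
  row 27 [11011]: (((1 IMPLIES 0) AND 1) OR (0 AND (1 IMPLIES 1))) -> 0
  row 28 [11100]: (((1 IMPLIES 1) AND 0) OR (1 AND (0 IMPLIES 0))) -> 1
  row 29 [11101]: (((1 IMPLIES 1) AND 1) OR (1 AND (0 IMPLIES 1))) -> 1
  row 30 [11110]: (((1 IMPLIES 1) AND 0) OR (1 AND (1 IMPLIES 0))) -> 0
  row 31 [11111]: (((1 IMPLIES 1) AND 1) OR (1 AND (1 IMPLIES 1))) -> 1
Full result column, 4 rows per line (a,b,c fixed per line; d,e runs 00..11 left to right):
  rows 0-3 [a,b,c=000]: 0101  = hex 5
  rows 4-7 [a,b,c=001]: 1101  = hex D
  rows 8-11 [a,b,c=010]: 0000  = hex 0
  rows 12-15 [a,b,c=011]: 1101  = hex D
  rows 16-19 [a,b,c=100]: 0101  = hex 5
  rows 20-23 [a,b,c=101]: 1101  = hex D
  rows 24-27 [a,b,c=110]: 0000  = hex 0
  rows 28-31 [a,b,c=111]: 1101  = hex D
Output column (row 0 .. row 31) = 01011101000011010101110100001101
Output column grouped in 4s = 0101 1101 0000 1101 0101 1101 0000 1101 = 0x5D0D5D0D
Convert to decimal digit by digit (value = value*16 + digit):
  5 -> 5
  5*16 + 13 (D) = 93
  93*16 + 0 = 1488
  1488*16 + 13 (D) = 23821
  23821*16 + 5 = 381141
  381141*16 + 13 (D) = 6098269
  6098269*16 + 0 = 97572304
  97572304*16 + 13 (D) = 1561156877
Decimal = 1561156877

1561156877


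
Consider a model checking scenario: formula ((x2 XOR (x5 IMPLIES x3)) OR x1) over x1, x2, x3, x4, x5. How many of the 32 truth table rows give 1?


Formula: ((x2 XOR (x5 IMPLIES x3)) OR x1) over 5 vars (32 rows)
Evaluate each row (x1, x2, x3, x4, x5 as bits, MSB first):
  row 0 [00000]: ((0 XOR (0 IMPLIES 0)) OR 0) -> 1
  row 1 [00001]: ((0 XOR (1 IMPLIES 0)) OR 0) -> 0
  row 2 [00010]: ((0 XOR (0 IMPLIES 0)) OR 0) -> 1
  row 3 [00011]: ((0 XOR (1 IMPLIES 0)) OR 0) -> 0
  row 4 [00100]: ((0 XOR (0 IMPLIES 1)) OR 0) -> 1
  row 5 [00101]: ((0 XOR (1 IMPLIES 1)) OR 0) -> 1
  row 6 [00110]: ((0 XOR (0 IMPLIES 1)) OR 0) -> 1
  row 7 [00111]: ((0 XOR (1 IMPLIES 1)) OR 0) -> 1
  row 8 [01000]: ((1 XOR (0 IMPLIES 0)) OR 0) -> 0
  row 9 [01001]: ((1 XOR (1 IMPLIES 0)) OR 0) -> 1
  row 10 [01010]: ((1 XOR (0 IMPLIES 0)) OR 0) -> 0
  row 11 [01011]: ((1 XOR (1 IMPLIES 0)) OR 0) -> 1
  row 12 [01100]: ((1 XOR (0 IMPLIES 1)) OR 0) -> 0
  row 13 [01101]: ((1 XOR (1 IMPLIES 1)) OR 0) -> 0
  row 14 [01110]: ((1 XOR (0 IMPLIES 1)) OR 0) -> 0
  row 15 [01111]: ((1 XOR (1 IMPLIES 1)) OR 0) -> 0
  row 16 [10000]: ((0 XOR (0 IMPLIES 0)) OR 1) -> 1
  row 17 [10001]: ((0 XOR (1 IMPLIES 0)) OR 1) -> 1
  row 18 [10010]: ((0 XOR (0 IMPLIES 0)) OR 1) -> 1
  row 19 [10011]: ((0 XOR (1 IMPLIES 0)) OR 1) -> 1
  row 20 [10100]: ((0 XOR (0 IMPLIES 1)) OR 1) -> 1
  row 21 [10101]: ((0 XOR (1 IMPLIES 1)) OR 1) -> 1
  row 22 [10110]: ((0 XOR (0 IMPLIES 1)) OR 1) -> 1
  row 23 [10111]: ((0 XOR (1 IMPLIES 1)) OR 1) -> 1
  row 24 [11000]: ((1 XOR (0 IMPLIES 0)) OR 1) -> 1
  row 25 [11001]: ((1 XOR (1 IMPLIES 0)) OR 1) -> 1
  row 26 [11010]: ((1 XOR (0 IMPLIES 0)) OR 1) -> 1
  row 27 [11011]: ((1 XOR (1 IMPLIES 0)) OR 1) -> 1
  row 28 [11100]: ((1 XOR (0 IMPLIES 1)) OR 1) -> 1
  row 29 [11101]: ((1 XOR (1 IMPLIES 1)) OR 1) -> 1
  row 30 [11110]: ((1 XOR (0 IMPLIES 1)) OR 1) -> 1
  row 31 [11111]: ((1 XOR (1 IMPLIES 1)) OR 1) -> 1
Full result column, 8 rows per line (x1,x2 fixed per line; x3,x4,x5 runs 000..111 left to right):
  rows 0-7 [x1,x2=00]: 10101111  (ones: 6)
  rows 8-15 [x1,x2=01]: 01010000  (ones: 2)
  rows 16-23 [x1,x2=10]: 11111111  (ones: 8)
  rows 24-31 [x1,x2=11]: 11111111  (ones: 8)
Count of 1-rows = 6+2+8+8 = 24

24


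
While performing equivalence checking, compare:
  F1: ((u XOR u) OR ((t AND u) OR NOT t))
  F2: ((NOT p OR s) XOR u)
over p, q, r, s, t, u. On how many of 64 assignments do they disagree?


F1 = ((u XOR u) OR ((t AND u) OR NOT t))
F2 = ((NOT p OR s) XOR u)
Evaluate both on each of 64 rows (bits = p,q,r,s,t,u):
  row 0 [000000]: F1=1 F2=1 -> 0
  row 1 [000001]: F1=1 F2=0 (differ) -> 1
  row 2 [000010]: F1=0 F2=1 (differ) -> 1
  row 3 [000011]: F1=1 F2=0 (differ) -> 1
  row 4 [000100]: F1=1 F2=1 -> 0
  (every remaining row is evaluated the same way; all 64 results are listed next)
Full result column, 8 rows per line (p,q,r fixed per line; s,t,u runs 000..111 left to right):
  rows 0-7 [p,q,r=000]: 01110111  (ones: 6)
  rows 8-15 [p,q,r=001]: 01110111  (ones: 6)
  rows 16-23 [p,q,r=010]: 01110111  (ones: 6)
  rows 24-31 [p,q,r=011]: 01110111  (ones: 6)
  rows 32-39 [p,q,r=100]: 10000111  (ones: 4)
  rows 40-47 [p,q,r=101]: 10000111  (ones: 4)
  rows 48-55 [p,q,r=110]: 10000111  (ones: 4)
  rows 56-63 [p,q,r=111]: 10000111  (ones: 4)
Disagreements = 6+6+6+6+4+4+4+4 = 40

40


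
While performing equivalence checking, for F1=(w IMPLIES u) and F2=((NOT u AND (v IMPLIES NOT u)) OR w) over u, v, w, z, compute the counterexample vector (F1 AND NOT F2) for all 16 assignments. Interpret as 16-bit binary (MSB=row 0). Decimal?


F1 = (w IMPLIES u)
F2 = ((NOT u AND (v IMPLIES NOT u)) OR w)
Counterexample to F1=>F2 is where F1=1 and F2=0.
Evaluate each row (bits = u,v,w,z, MSB first):
  row 0 [0000]: F1=1 F2=1 -> F1&~F2 -> 0
  row 1 [0001]: F1=1 F2=1 -> F1&~F2 -> 0
  row 2 [0010]: F1=0 F2=1 -> F1&~F2 -> 0
  row 3 [0011]: F1=0 F2=1 -> F1&~F2 -> 0
  row 4 [0100]: F1=1 F2=1 -> F1&~F2 -> 0
  row 5 [0101]: F1=1 F2=1 -> F1&~F2 -> 0
  row 6 [0110]: F1=0 F2=1 -> F1&~F2 -> 0
  row 7 [0111]: F1=0 F2=1 -> F1&~F2 -> 0
  row 8 [1000]: F1=1 F2=0 -> F1&~F2 -> 1
  row 9 [1001]: F1=1 F2=0 -> F1&~F2 -> 1
  row 10 [1010]: F1=1 F2=1 -> F1&~F2 -> 0
  row 11 [1011]: F1=1 F2=1 -> F1&~F2 -> 0
  row 12 [1100]: F1=1 F2=0 -> F1&~F2 -> 1
  row 13 [1101]: F1=1 F2=0 -> F1&~F2 -> 1
  row 14 [1110]: F1=1 F2=1 -> F1&~F2 -> 0
  row 15 [1111]: F1=1 F2=1 -> F1&~F2 -> 0
Full result column, 4 rows per line (u,v fixed per line; w,z runs 00..11 left to right):
  rows 0-3 [u,v=00]: 0000  = hex 0
  rows 4-7 [u,v=01]: 0000  = hex 0
  rows 8-11 [u,v=10]: 1100  = hex C
  rows 12-15 [u,v=11]: 1100  = hex C
Counterexample vector (row 0 .. row 15) = 0000000011001100
Output column grouped in 4s = 0000 0000 1100 1100 = 0x00CC
Convert to decimal digit by digit (value = value*16 + digit):
  0 -> 0
  0*16 + 0 = 0
  0*16 + 12 (C) = 12
  12*16 + 12 (C) = 204
Decimal = 204

204


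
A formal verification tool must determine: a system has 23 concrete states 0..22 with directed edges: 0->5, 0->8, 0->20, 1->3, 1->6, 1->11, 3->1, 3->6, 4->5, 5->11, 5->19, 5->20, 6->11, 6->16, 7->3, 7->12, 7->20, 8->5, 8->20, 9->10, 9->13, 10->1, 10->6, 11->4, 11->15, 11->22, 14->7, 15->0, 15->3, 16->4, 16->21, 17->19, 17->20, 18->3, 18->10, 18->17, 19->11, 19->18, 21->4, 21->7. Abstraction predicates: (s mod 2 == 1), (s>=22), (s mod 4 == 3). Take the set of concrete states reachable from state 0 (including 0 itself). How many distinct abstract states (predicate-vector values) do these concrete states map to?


BFS from 0:
Concrete reachable: {0, 1, 3, 4, 5, 6, 7, 8, 10, 11, 12, 15, 16, 17, 18, 19, 20, 21, 22}
Abstract via predicates (s mod 2 == 1), (s>=22), (s mod 4 == 3):
  (0,0,0) <- {0, 4, 6, 8, 10, 12, 16, 18, 20}
  (0,1,0) <- {22}
  (1,0,0) <- {1, 5, 17, 21}
  (1,0,1) <- {3, 7, 11, 15, 19}
Distinct abstract states = 4

4


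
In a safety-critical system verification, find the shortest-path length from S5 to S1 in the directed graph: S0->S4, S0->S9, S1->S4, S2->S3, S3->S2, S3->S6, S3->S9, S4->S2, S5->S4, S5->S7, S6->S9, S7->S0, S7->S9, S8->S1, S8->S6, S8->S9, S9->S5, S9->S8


BFS layer-by-layer from S5:
  dist 0: {S5}
  dist 1: {S4, S7}
  dist 2: {S0, S2, S9}
  dist 3: {S3, S8}
  dist 4: {S1, S6}
  -> S1 reached at distance 4
Shortest path length = 4

4


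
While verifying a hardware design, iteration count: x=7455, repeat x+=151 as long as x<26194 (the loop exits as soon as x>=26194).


Step 1: x goes from 7455 toward 26194 by 151; the body runs while x<26194, so iterations = ceil((bound-start)/step)
Step 2: Distance=18739
Step 3: ceil(18739/151)=125

125


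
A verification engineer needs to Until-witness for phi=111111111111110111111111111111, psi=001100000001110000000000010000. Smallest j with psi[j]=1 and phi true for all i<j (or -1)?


(phi U psi) at 0: need smallest j with psi[j]=1 and phi[i]=1 for all i in [0,j).
Scan from step 0:
  step 0: phi=1, psi=0 -> continue
  step 1: phi=1, psi=0 -> continue
  step 2: psi=1 and phi held for [0,2) -> witness found
Witness step = 2

2


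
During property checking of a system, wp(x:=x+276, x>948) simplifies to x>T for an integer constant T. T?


Formula: wp(x:=E, P) = P[E/x] (substitute E for x in postcondition)
Step 1: Postcondition: x>948
Step 2: Substitute x+276 for x: x+276>948
Step 3: Solve for x: x > 948-276 = 672

672


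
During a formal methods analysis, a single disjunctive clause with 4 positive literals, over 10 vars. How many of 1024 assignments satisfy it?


Step 1: Total=2^10=1024
Step 2: Unsat when all 4 false: 2^6=64
Step 3: Sat=1024-64=960

960


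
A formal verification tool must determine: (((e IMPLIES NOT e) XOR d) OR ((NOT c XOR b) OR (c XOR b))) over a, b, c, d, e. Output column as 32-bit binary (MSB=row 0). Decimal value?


Formula: (((e IMPLIES NOT e) XOR d) OR ((NOT c XOR b) OR (c XOR b))) over a, b, c, d, e (32 rows)
Evaluate each row (bits = a,b,c,d,e, MSB first):
  row 0 [00000]: (((0 IMPLIES NOT 0) XOR 0) OR ((NOT 0 XOR 0) OR (0 XOR 0))) -> 1
  row 1 [00001]: (((1 IMPLIES NOT 1) XOR 0) OR ((NOT 0 XOR 0) OR (0 XOR 0))) -> 1
  row 2 [00010]: (((0 IMPLIES NOT 0) XOR 1) OR ((NOT 0 XOR 0) OR (0 XOR 0))) -> 1
  row 3 [00011]: (((1 IMPLIES NOT 1) XOR 1) OR ((NOT 0 XOR 0) OR (0 XOR 0))) -> 1
  row 4 [00100]: (((0 IMPLIES NOT 0) XOR 0) OR ((NOT 1 XOR 0) OR (1 XOR 0))) -> 1
  row 5 [00101]: (((1 IMPLIES NOT 1) XOR 0) OR ((NOT 1 XOR 0) OR (1 XOR 0))) -> 1
  row 6 [00110]: (((0 IMPLIES NOT 0) XOR 1) OR ((NOT 1 XOR 0) OR (1 XOR 0))) -> 1
  row 7 [00111]: (((1 IMPLIES NOT 1) XOR 1) OR ((NOT 1 XOR 0) OR (1 XOR 0))) -> 1
  row 8 [01000]: (((0 IMPLIES NOT 0) XOR 0) OR ((NOT 0 XOR 1) OR (0 XOR 1))) -> 1
  row 9 [01001]: (((1 IMPLIES NOT 1) XOR 0) OR ((NOT 0 XOR 1) OR (0 XOR 1))) -> 1
  row 10 [01010]: (((0 IMPLIES NOT 0) XOR 1) OR ((NOT 0 XOR 1) OR (0 XOR 1))) -> 1
  row 11 [01011]: (((1 IMPLIES NOT 1) XOR 1) OR ((NOT 0 XOR 1) OR (0 XOR 1))) -> 1
  row 12 [01100]: (((0 IMPLIES NOT 0) XOR 0) OR ((NOT 1 XOR 1) OR (1 XOR 1))) -> 1
  row 13 [01101]: (((1 IMPLIES NOT 1) XOR 0) OR ((NOT 1 XOR 1) OR (1 XOR 1))) -> 1
  row 14 [01110]: (((0 IMPLIES NOT 0) XOR 1) OR ((NOT 1 XOR 1) OR (1 XOR 1))) -> 1
  row 15 [01111]: (((1 IMPLIES NOT 1) XOR 1) OR ((NOT 1 XOR 1) OR (1 XOR 1))) -> 1
  row 16 [10000]: (((0 IMPLIES NOT 0) XOR 0) OR ((NOT 0 XOR 0) OR (0 XOR 0))) -> 1
  row 17 [10001]: (((1 IMPLIES NOT 1) XOR 0) OR ((NOT 0 XOR 0) OR (0 XOR 0))) -> 1
  row 18 [10010]: (((0 IMPLIES NOT 0) XOR 1) OR ((NOT 0 XOR 0) OR (0 XOR 0))) -> 1
  row 19 [10011]: (((1 IMPLIES NOT 1) XOR 1) OR ((NOT 0 XOR 0) OR (0 XOR 0))) -> 1
  row 20 [10100]: (((0 IMPLIES NOT 0) XOR 0) OR ((NOT 1 XOR 0) OR (1 XOR 0))) -> 1
  row 21 [10101]: (((1 IMPLIES NOT 1) XOR 0) OR ((NOT 1 XOR 0) OR (1 XOR 0))) -> 1
  row 22 [10110]: (((0 IMPLIES NOT 0) XOR 1) OR ((NOT 1 XOR 0) OR (1 XOR 0))) -> 1
  row 23 [10111]: (((1 IMPLIES NOT 1) XOR 1) OR ((NOT 1 XOR 0) OR (1 XOR 0))) -> 1
  row 24 [11000]: (((0 IMPLIES NOT 0) XOR 0) OR ((NOT 0 XOR 1) OR (0 XOR 1))) -> 1
  row 25 [11001]: (((1 IMPLIES NOT 1) XOR 0) OR ((NOT 0 XOR 1) OR (0 XOR 1))) -> 1
  row 26 [11010]: (((0 IMPLIES NOT 0) XOR 1) OR ((NOT 0 XOR 1) OR (0 XOR 1))) -> 1
  row 27 [11011]: (((1 IMPLIES NOT 1) XOR 1) OR ((NOT 0 XOR 1) OR (0 XOR 1))) -> 1
  row 28 [11100]: (((0 IMPLIES NOT 0) XOR 0) OR ((NOT 1 XOR 1) OR (1 XOR 1))) -> 1
  row 29 [11101]: (((1 IMPLIES NOT 1) XOR 0) OR ((NOT 1 XOR 1) OR (1 XOR 1))) -> 1
  row 30 [11110]: (((0 IMPLIES NOT 0) XOR 1) OR ((NOT 1 XOR 1) OR (1 XOR 1))) -> 1
  row 31 [11111]: (((1 IMPLIES NOT 1) XOR 1) OR ((NOT 1 XOR 1) OR (1 XOR 1))) -> 1
Full result column, 4 rows per line (a,b,c fixed per line; d,e runs 00..11 left to right):
  rows 0-3 [a,b,c=000]: 1111  = hex F
  rows 4-7 [a,b,c=001]: 1111  = hex F
  rows 8-11 [a,b,c=010]: 1111  = hex F
  rows 12-15 [a,b,c=011]: 1111  = hex F
  rows 16-19 [a,b,c=100]: 1111  = hex F
  rows 20-23 [a,b,c=101]: 1111  = hex F
  rows 24-27 [a,b,c=110]: 1111  = hex F
  rows 28-31 [a,b,c=111]: 1111  = hex F
Output column (row 0 .. row 31) = 11111111111111111111111111111111
Output column grouped in 4s = 1111 1111 1111 1111 1111 1111 1111 1111 = 0xFFFFFFFF
Convert to decimal digit by digit (value = value*16 + digit):
  F -> 15
  15*16 + 15 (F) = 255
  255*16 + 15 (F) = 4095
  4095*16 + 15 (F) = 65535
  65535*16 + 15 (F) = 1048575
  1048575*16 + 15 (F) = 16777215
  16777215*16 + 15 (F) = 268435455
  268435455*16 + 15 (F) = 4294967295
Decimal = 4294967295

4294967295


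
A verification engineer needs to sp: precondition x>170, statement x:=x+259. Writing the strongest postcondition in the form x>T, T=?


Formula: sp(P, x:=E) = exists old_x. (x = E[old_x/x]) AND P[old_x/x] (old_x is the value of x before the assignment; eliminate old_x by solving x = E[old_x/x] for old_x)
Step 1: Precondition P: x>170, i.e. old_x > 170
Step 2: Assignment gives x = old_x + 259, so old_x = x - 259
Step 3: Substitute into P: x - 259 > 170
Step 4: Simplify: x > 170+259 = 429

429


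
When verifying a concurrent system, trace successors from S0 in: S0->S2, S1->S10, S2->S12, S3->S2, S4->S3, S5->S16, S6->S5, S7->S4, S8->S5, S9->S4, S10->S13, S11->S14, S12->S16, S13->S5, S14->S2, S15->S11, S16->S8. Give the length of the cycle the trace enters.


Trace from S0 until a state repeats:
  S0 -> S2 -> S12 -> S16 -> S8 -> S5 -> S16
S16 first seen at step 3, revisited at step 6.
Cycle length = 6 - 3 = 3

3


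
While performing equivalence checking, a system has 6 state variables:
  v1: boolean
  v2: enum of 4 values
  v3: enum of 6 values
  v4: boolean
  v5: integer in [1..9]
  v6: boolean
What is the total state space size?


State space = product of domain sizes of all variables.
Domain sizes:
  v1 (boolean): 2
  v2 (enum of 4 values): 4
  v3 (enum of 6 values): 6
  v4 (boolean): 2
  v5 (integer in [1..9]): 9
  v6 (boolean): 2
Product = 2 * 4 * 6 * 2 * 9 * 2 = 1728

1728


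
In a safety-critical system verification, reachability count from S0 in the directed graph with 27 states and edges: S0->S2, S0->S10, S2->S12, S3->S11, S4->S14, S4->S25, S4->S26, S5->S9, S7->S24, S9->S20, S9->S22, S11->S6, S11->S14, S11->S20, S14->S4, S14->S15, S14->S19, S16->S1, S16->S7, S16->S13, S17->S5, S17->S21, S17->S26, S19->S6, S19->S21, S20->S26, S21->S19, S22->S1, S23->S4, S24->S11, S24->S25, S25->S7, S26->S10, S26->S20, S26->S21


BFS from S0:
  layer 0: {S0}
  layer 1: {S2, S10}
  layer 2: {S12}
Reachable set: {S0, S2, S10, S12}
Count = 4

4


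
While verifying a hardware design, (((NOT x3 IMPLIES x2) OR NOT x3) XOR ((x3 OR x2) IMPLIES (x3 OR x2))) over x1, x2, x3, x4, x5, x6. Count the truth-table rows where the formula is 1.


Formula: (((NOT x3 IMPLIES x2) OR NOT x3) XOR ((x3 OR x2) IMPLIES (x3 OR x2))) over 6 vars (64 rows)
Evaluate each row (x1, x2, x3, x4, x5, x6 as bits, MSB first):
  row 0 [000000]: (((NOT 0 IMPLIES 0) OR NOT 0) XOR ((0 OR 0) IMPLIES (0 OR 0))) -> 0
  row 1 [000001]: (((NOT 0 IMPLIES 0) OR NOT 0) XOR ((0 OR 0) IMPLIES (0 OR 0))) -> 0
  row 2 [000010]: (((NOT 0 IMPLIES 0) OR NOT 0) XOR ((0 OR 0) IMPLIES (0 OR 0))) -> 0
  row 3 [000011]: (((NOT 0 IMPLIES 0) OR NOT 0) XOR ((0 OR 0) IMPLIES (0 OR 0))) -> 0
  row 4 [000100]: (((NOT 0 IMPLIES 0) OR NOT 0) XOR ((0 OR 0) IMPLIES (0 OR 0))) -> 0
  (every remaining row is evaluated the same way; all 64 results are listed next)
Full result column, 8 rows per line (x1,x2,x3 fixed per line; x4,x5,x6 runs 000..111 left to right):
  rows 0-7 [x1,x2,x3=000]: 00000000  (ones: 0)
  rows 8-15 [x1,x2,x3=001]: 00000000  (ones: 0)
  rows 16-23 [x1,x2,x3=010]: 00000000  (ones: 0)
  rows 24-31 [x1,x2,x3=011]: 00000000  (ones: 0)
  rows 32-39 [x1,x2,x3=100]: 00000000  (ones: 0)
  rows 40-47 [x1,x2,x3=101]: 00000000  (ones: 0)
  rows 48-55 [x1,x2,x3=110]: 00000000  (ones: 0)
  rows 56-63 [x1,x2,x3=111]: 00000000  (ones: 0)
Count of 1-rows = 0+0+0+0+0+0+0+0 = 0

0


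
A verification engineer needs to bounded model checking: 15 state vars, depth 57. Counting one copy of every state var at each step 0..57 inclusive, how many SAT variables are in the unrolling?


BMC unrolls to depth k, creating one copy of each state var for steps 0..k.
Step count = 57 + 1 = 58 (steps 0 through 57)
Vars per step = 15
Total = 15 * 58 = 870

870


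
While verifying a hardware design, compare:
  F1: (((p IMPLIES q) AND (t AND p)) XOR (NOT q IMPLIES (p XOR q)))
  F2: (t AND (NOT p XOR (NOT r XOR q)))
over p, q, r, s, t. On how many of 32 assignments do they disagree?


F1 = (((p IMPLIES q) AND (t AND p)) XOR (NOT q IMPLIES (p XOR q)))
F2 = (t AND (NOT p XOR (NOT r XOR q)))
Evaluate both on each of 32 rows (bits = p,q,r,s,t):
  row 0 [00000]: F1=0 F2=0 -> 0
  row 1 [00001]: F1=0 F2=0 -> 0
  row 2 [00010]: F1=0 F2=0 -> 0
  row 3 [00011]: F1=0 F2=0 -> 0
  row 4 [00100]: F1=0 F2=0 -> 0
  row 5 [00101]: F1=0 F2=1 (differ) -> 1
  row 6 [00110]: F1=0 F2=0 -> 0
  row 7 [00111]: F1=0 F2=1 (differ) -> 1
  row 8 [01000]: F1=1 F2=0 (differ) -> 1
  row 9 [01001]: F1=1 F2=1 -> 0
  row 10 [01010]: F1=1 F2=0 (differ) -> 1
  row 11 [01011]: F1=1 F2=1 -> 0
  row 12 [01100]: F1=1 F2=0 (differ) -> 1
  row 13 [01101]: F1=1 F2=0 (differ) -> 1
  row 14 [01110]: F1=1 F2=0 (differ) -> 1
  row 15 [01111]: F1=1 F2=0 (differ) -> 1
  row 16 [10000]: F1=1 F2=0 (differ) -> 1
  row 17 [10001]: F1=1 F2=1 -> 0
  row 18 [10010]: F1=1 F2=0 (differ) -> 1
  row 19 [10011]: F1=1 F2=1 -> 0
  row 20 [10100]: F1=1 F2=0 (differ) -> 1
  row 21 [10101]: F1=1 F2=0 (differ) -> 1
  row 22 [10110]: F1=1 F2=0 (differ) -> 1
  row 23 [10111]: F1=1 F2=0 (differ) -> 1
  row 24 [11000]: F1=1 F2=0 (differ) -> 1
  row 25 [11001]: F1=0 F2=0 -> 0
  row 26 [11010]: F1=1 F2=0 (differ) -> 1
  row 27 [11011]: F1=0 F2=0 -> 0
  row 28 [11100]: F1=1 F2=0 (differ) -> 1
  row 29 [11101]: F1=0 F2=1 (differ) -> 1
  row 30 [11110]: F1=1 F2=0 (differ) -> 1
  row 31 [11111]: F1=0 F2=1 (differ) -> 1
Full result column, 8 rows per line (p,q fixed per line; r,s,t runs 000..111 left to right):
  rows 0-7 [p,q=00]: 00000101  (ones: 2)
  rows 8-15 [p,q=01]: 10101111  (ones: 6)
  rows 16-23 [p,q=10]: 10101111  (ones: 6)
  rows 24-31 [p,q=11]: 10101111  (ones: 6)
Disagreements = 2+6+6+6 = 20

20


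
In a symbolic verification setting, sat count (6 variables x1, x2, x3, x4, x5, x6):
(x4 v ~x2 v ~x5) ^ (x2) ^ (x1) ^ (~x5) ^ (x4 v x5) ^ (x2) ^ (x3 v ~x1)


CNF with 7 clauses over 6 vars (64 assignments).
An assignment satisfies CNF iff every clause has >=1 true literal.
Check each row (bits = x1,x2,x3,x4,x5,x6; clause T/F shown):
  row 0 [000000]: clauses=TFFTFFT -> 0
  row 1 [000001]: clauses=TFFTFFT -> 0
  row 2 [000010]: clauses=TFFFTFT -> 0
  row 3 [000011]: clauses=TFFFTFT -> 0
  row 4 [000100]: clauses=TFFTTFT -> 0
  (every remaining row is evaluated the same way; all 64 results are listed next)
Full result column, 8 rows per line (x1,x2,x3 fixed per line; x4,x5,x6 runs 000..111 left to right):
  rows 0-7 [x1,x2,x3=000]: 00000000  (ones: 0)
  rows 8-15 [x1,x2,x3=001]: 00000000  (ones: 0)
  rows 16-23 [x1,x2,x3=010]: 00000000  (ones: 0)
  rows 24-31 [x1,x2,x3=011]: 00000000  (ones: 0)
  rows 32-39 [x1,x2,x3=100]: 00000000  (ones: 0)
  rows 40-47 [x1,x2,x3=101]: 00000000  (ones: 0)
  rows 48-55 [x1,x2,x3=110]: 00000000  (ones: 0)
  rows 56-63 [x1,x2,x3=111]: 00001100  (ones: 2)
Satisfying assignments = 0+0+0+0+0+0+0+2 = 2

2


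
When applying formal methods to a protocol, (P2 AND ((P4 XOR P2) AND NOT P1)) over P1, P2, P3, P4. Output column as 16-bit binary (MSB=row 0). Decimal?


Formula: (P2 AND ((P4 XOR P2) AND NOT P1)) over P1, P2, P3, P4 (16 rows)
Evaluate each row (bits = P1,P2,P3,P4, MSB first):
  row 0 [0000]: (0 AND ((0 XOR 0) AND NOT 0)) -> 0
  row 1 [0001]: (0 AND ((1 XOR 0) AND NOT 0)) -> 0
  row 2 [0010]: (0 AND ((0 XOR 0) AND NOT 0)) -> 0
  row 3 [0011]: (0 AND ((1 XOR 0) AND NOT 0)) -> 0
  row 4 [0100]: (1 AND ((0 XOR 1) AND NOT 0)) -> 1
  row 5 [0101]: (1 AND ((1 XOR 1) AND NOT 0)) -> 0
  row 6 [0110]: (1 AND ((0 XOR 1) AND NOT 0)) -> 1
  row 7 [0111]: (1 AND ((1 XOR 1) AND NOT 0)) -> 0
  row 8 [1000]: (0 AND ((0 XOR 0) AND NOT 1)) -> 0
  row 9 [1001]: (0 AND ((1 XOR 0) AND NOT 1)) -> 0
  row 10 [1010]: (0 AND ((0 XOR 0) AND NOT 1)) -> 0
  row 11 [1011]: (0 AND ((1 XOR 0) AND NOT 1)) -> 0
  row 12 [1100]: (1 AND ((0 XOR 1) AND NOT 1)) -> 0
  row 13 [1101]: (1 AND ((1 XOR 1) AND NOT 1)) -> 0
  row 14 [1110]: (1 AND ((0 XOR 1) AND NOT 1)) -> 0
  row 15 [1111]: (1 AND ((1 XOR 1) AND NOT 1)) -> 0
Full result column, 4 rows per line (P1,P2 fixed per line; P3,P4 runs 00..11 left to right):
  rows 0-3 [P1,P2=00]: 0000  = hex 0
  rows 4-7 [P1,P2=01]: 1010  = hex A
  rows 8-11 [P1,P2=10]: 0000  = hex 0
  rows 12-15 [P1,P2=11]: 0000  = hex 0
Output column (row 0 .. row 15) = 0000101000000000
Output column grouped in 4s = 0000 1010 0000 0000 = 0x0A00
Convert to decimal digit by digit (value = value*16 + digit):
  0 -> 0
  0*16 + 10 (A) = 10
  10*16 + 0 = 160
  160*16 + 0 = 2560
Decimal = 2560

2560


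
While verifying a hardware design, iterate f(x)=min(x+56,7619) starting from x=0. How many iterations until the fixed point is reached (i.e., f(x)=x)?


Step 1: x=0, cap=7619, increment=56
Step 2: x grows by 56 each step until capped at 7619; fixed point is x=7619
Step 3: iterations = ceil(7619/56) = 137

137


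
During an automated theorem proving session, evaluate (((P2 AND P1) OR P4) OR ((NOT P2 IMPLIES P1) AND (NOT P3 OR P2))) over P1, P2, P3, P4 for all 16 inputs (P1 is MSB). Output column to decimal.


Formula: (((P2 AND P1) OR P4) OR ((NOT P2 IMPLIES P1) AND (NOT P3 OR P2))) over P1, P2, P3, P4 (16 rows)
Evaluate each row (bits = P1,P2,P3,P4, MSB first):
  row 0 [0000]: (((0 AND 0) OR 0) OR ((NOT 0 IMPLIES 0) AND (NOT 0 OR 0))) -> 0
  row 1 [0001]: (((0 AND 0) OR 1) OR ((NOT 0 IMPLIES 0) AND (NOT 0 OR 0))) -> 1
  row 2 [0010]: (((0 AND 0) OR 0) OR ((NOT 0 IMPLIES 0) AND (NOT 1 OR 0))) -> 0
  row 3 [0011]: (((0 AND 0) OR 1) OR ((NOT 0 IMPLIES 0) AND (NOT 1 OR 0))) -> 1
  row 4 [0100]: (((1 AND 0) OR 0) OR ((NOT 1 IMPLIES 0) AND (NOT 0 OR 1))) -> 1
  row 5 [0101]: (((1 AND 0) OR 1) OR ((NOT 1 IMPLIES 0) AND (NOT 0 OR 1))) -> 1
  row 6 [0110]: (((1 AND 0) OR 0) OR ((NOT 1 IMPLIES 0) AND (NOT 1 OR 1))) -> 1
  row 7 [0111]: (((1 AND 0) OR 1) OR ((NOT 1 IMPLIES 0) AND (NOT 1 OR 1))) -> 1
  row 8 [1000]: (((0 AND 1) OR 0) OR ((NOT 0 IMPLIES 1) AND (NOT 0 OR 0))) -> 1
  row 9 [1001]: (((0 AND 1) OR 1) OR ((NOT 0 IMPLIES 1) AND (NOT 0 OR 0))) -> 1
  row 10 [1010]: (((0 AND 1) OR 0) OR ((NOT 0 IMPLIES 1) AND (NOT 1 OR 0))) -> 0
  row 11 [1011]: (((0 AND 1) OR 1) OR ((NOT 0 IMPLIES 1) AND (NOT 1 OR 0))) -> 1
  row 12 [1100]: (((1 AND 1) OR 0) OR ((NOT 1 IMPLIES 1) AND (NOT 0 OR 1))) -> 1
  row 13 [1101]: (((1 AND 1) OR 1) OR ((NOT 1 IMPLIES 1) AND (NOT 0 OR 1))) -> 1
  row 14 [1110]: (((1 AND 1) OR 0) OR ((NOT 1 IMPLIES 1) AND (NOT 1 OR 1))) -> 1
  row 15 [1111]: (((1 AND 1) OR 1) OR ((NOT 1 IMPLIES 1) AND (NOT 1 OR 1))) -> 1
Full result column, 4 rows per line (P1,P2 fixed per line; P3,P4 runs 00..11 left to right):
  rows 0-3 [P1,P2=00]: 0101  = hex 5
  rows 4-7 [P1,P2=01]: 1111  = hex F
  rows 8-11 [P1,P2=10]: 1101  = hex D
  rows 12-15 [P1,P2=11]: 1111  = hex F
Output column (row 0 .. row 15) = 0101111111011111
Output column grouped in 4s = 0101 1111 1101 1111 = 0x5FDF
Convert to decimal digit by digit (value = value*16 + digit):
  5 -> 5
  5*16 + 15 (F) = 95
  95*16 + 13 (D) = 1533
  1533*16 + 15 (F) = 24543
Decimal = 24543

24543


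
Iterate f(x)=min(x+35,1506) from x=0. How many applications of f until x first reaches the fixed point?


Step 1: x=0, cap=1506, increment=35
Step 2: x grows by 35 each step until capped at 1506; fixed point is x=1506
Step 3: iterations = ceil(1506/35) = 44

44


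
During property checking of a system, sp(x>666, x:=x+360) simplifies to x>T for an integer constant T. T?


Formula: sp(P, x:=E) = exists old_x. (x = E[old_x/x]) AND P[old_x/x] (old_x is the value of x before the assignment; eliminate old_x by solving x = E[old_x/x] for old_x)
Step 1: Precondition P: x>666, i.e. old_x > 666
Step 2: Assignment gives x = old_x + 360, so old_x = x - 360
Step 3: Substitute into P: x - 360 > 666
Step 4: Simplify: x > 666+360 = 1026

1026


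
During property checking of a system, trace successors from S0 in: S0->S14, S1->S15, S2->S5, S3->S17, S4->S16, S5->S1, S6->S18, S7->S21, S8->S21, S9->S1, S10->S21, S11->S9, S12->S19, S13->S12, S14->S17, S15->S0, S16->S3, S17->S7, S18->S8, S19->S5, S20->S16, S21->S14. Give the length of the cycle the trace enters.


Trace from S0 until a state repeats:
  S0 -> S14 -> S17 -> S7 -> S21 -> S14
S14 first seen at step 1, revisited at step 5.
Cycle length = 5 - 1 = 4

4


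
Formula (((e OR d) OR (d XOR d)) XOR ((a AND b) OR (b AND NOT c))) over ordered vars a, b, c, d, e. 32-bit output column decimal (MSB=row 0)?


Formula: (((e OR d) OR (d XOR d)) XOR ((a AND b) OR (b AND NOT c))) over a, b, c, d, e (32 rows)
Evaluate each row (bits = a,b,c,d,e, MSB first):
  row 0 [00000]: (((0 OR 0) OR (0 XOR 0)) XOR ((0 AND 0) OR (0 AND NOT 0))) -> 0
  row 1 [00001]: (((1 OR 0) OR (0 XOR 0)) XOR ((0 AND 0) OR (0 AND NOT 0))) -> 1
  row 2 [00010]: (((0 OR 1) OR (1 XOR 1)) XOR ((0 AND 0) OR (0 AND NOT 0))) -> 1
  row 3 [00011]: (((1 OR 1) OR (1 XOR 1)) XOR ((0 AND 0) OR (0 AND NOT 0))) -> 1
  row 4 [00100]: (((0 OR 0) OR (0 XOR 0)) XOR ((0 AND 0) OR (0 AND NOT 1))) -> 0
  row 5 [00101]: (((1 OR 0) OR (0 XOR 0)) XOR ((0 AND 0) OR (0 AND NOT 1))) -> 1
  row 6 [00110]: (((0 OR 1) OR (1 XOR 1)) XOR ((0 AND 0) OR (0 AND NOT 1))) -> 1
  row 7 [00111]: (((1 OR 1) OR (1 XOR 1)) XOR ((0 AND 0) OR (0 AND NOT 1))) -> 1
  row 8 [01000]: (((0 OR 0) OR (0 XOR 0)) XOR ((0 AND 1) OR (1 AND NOT 0))) -> 1
  row 9 [01001]: (((1 OR 0) OR (0 XOR 0)) XOR ((0 AND 1) OR (1 AND NOT 0))) -> 0
  row 10 [01010]: (((0 OR 1) OR (1 XOR 1)) XOR ((0 AND 1) OR (1 AND NOT 0))) -> 0
  row 11 [01011]: (((1 OR 1) OR (1 XOR 1)) XOR ((0 AND 1) OR (1 AND NOT 0))) -> 0
  row 12 [01100]: (((0 OR 0) OR (0 XOR 0)) XOR ((0 AND 1) OR (1 AND NOT 1))) -> 0
  row 13 [01101]: (((1 OR 0) OR (0 XOR 0)) XOR ((0 AND 1) OR (1 AND NOT 1))) -> 1
  row 14 [01110]: (((0 OR 1) OR (1 XOR 1)) XOR ((0 AND 1) OR (1 AND NOT 1))) -> 1
  row 15 [01111]: (((1 OR 1) OR (1 XOR 1)) XOR ((0 AND 1) OR (1 AND NOT 1))) -> 1
  row 16 [10000]: (((0 OR 0) OR (0 XOR 0)) XOR ((1 AND 0) OR (0 AND NOT 0))) -> 0
  row 17 [10001]: (((1 OR 0) OR (0 XOR 0)) XOR ((1 AND 0) OR (0 AND NOT 0))) -> 1
  row 18 [10010]: (((0 OR 1) OR (1 XOR 1)) XOR ((1 AND 0) OR (0 AND NOT 0))) -> 1
  row 19 [10011]: (((1 OR 1) OR (1 XOR 1)) XOR ((1 AND 0) OR (0 AND NOT 0))) -> 1
  row 20 [10100]: (((0 OR 0) OR (0 XOR 0)) XOR ((1 AND 0) OR (0 AND NOT 1))) -> 0
  row 21 [10101]: (((1 OR 0) OR (0 XOR 0)) XOR ((1 AND 0) OR (0 AND NOT 1))) -> 1
  row 22 [10110]: (((0 OR 1) OR (1 XOR 1)) XOR ((1 AND 0) OR (0 AND NOT 1))) -> 1
  row 23 [10111]: (((1 OR 1) OR (1 XOR 1)) XOR ((1 AND 0) OR (0 AND NOT 1))) -> 1
  row 24 [11000]: (((0 OR 0) OR (0 XOR 0)) XOR ((1 AND 1) OR (1 AND NOT 0))) -> 1
  row 25 [11001]: (((1 OR 0) OR (0 XOR 0)) XOR ((1 AND 1) OR (1 AND NOT 0))) -> 0
  row 26 [11010]: (((0 OR 1) OR (1 XOR 1)) XOR ((1 AND 1) OR (1 AND NOT 0))) -> 0
  row 27 [11011]: (((1 OR 1) OR (1 XOR 1)) XOR ((1 AND 1) OR (1 AND NOT 0))) -> 0
  row 28 [11100]: (((0 OR 0) OR (0 XOR 0)) XOR ((1 AND 1) OR (1 AND NOT 1))) -> 1
  row 29 [11101]: (((1 OR 0) OR (0 XOR 0)) XOR ((1 AND 1) OR (1 AND NOT 1))) -> 0
  row 30 [11110]: (((0 OR 1) OR (1 XOR 1)) XOR ((1 AND 1) OR (1 AND NOT 1))) -> 0
  row 31 [11111]: (((1 OR 1) OR (1 XOR 1)) XOR ((1 AND 1) OR (1 AND NOT 1))) -> 0
Full result column, 4 rows per line (a,b,c fixed per line; d,e runs 00..11 left to right):
  rows 0-3 [a,b,c=000]: 0111  = hex 7
  rows 4-7 [a,b,c=001]: 0111  = hex 7
  rows 8-11 [a,b,c=010]: 1000  = hex 8
  rows 12-15 [a,b,c=011]: 0111  = hex 7
  rows 16-19 [a,b,c=100]: 0111  = hex 7
  rows 20-23 [a,b,c=101]: 0111  = hex 7
  rows 24-27 [a,b,c=110]: 1000  = hex 8
  rows 28-31 [a,b,c=111]: 1000  = hex 8
Output column (row 0 .. row 31) = 01110111100001110111011110001000
Output column grouped in 4s = 0111 0111 1000 0111 0111 0111 1000 1000 = 0x77877788
Convert to decimal digit by digit (value = value*16 + digit):
  7 -> 7
  7*16 + 7 = 119
  119*16 + 8 = 1912
  1912*16 + 7 = 30599
  30599*16 + 7 = 489591
  489591*16 + 7 = 7833463
  7833463*16 + 8 = 125335416
  125335416*16 + 8 = 2005366664
Decimal = 2005366664

2005366664
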